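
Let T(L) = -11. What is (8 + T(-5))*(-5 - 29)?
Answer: 102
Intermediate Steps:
(8 + T(-5))*(-5 - 29) = (8 - 11)*(-5 - 29) = -3*(-34) = 102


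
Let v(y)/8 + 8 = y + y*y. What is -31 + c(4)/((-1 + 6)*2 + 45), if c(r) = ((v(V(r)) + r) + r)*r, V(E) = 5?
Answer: -969/55 ≈ -17.618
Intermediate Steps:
v(y) = -64 + 8*y + 8*y² (v(y) = -64 + 8*(y + y*y) = -64 + 8*(y + y²) = -64 + (8*y + 8*y²) = -64 + 8*y + 8*y²)
c(r) = r*(176 + 2*r) (c(r) = (((-64 + 8*5 + 8*5²) + r) + r)*r = (((-64 + 40 + 8*25) + r) + r)*r = (((-64 + 40 + 200) + r) + r)*r = ((176 + r) + r)*r = (176 + 2*r)*r = r*(176 + 2*r))
-31 + c(4)/((-1 + 6)*2 + 45) = -31 + (2*4*(88 + 4))/((-1 + 6)*2 + 45) = -31 + (2*4*92)/(5*2 + 45) = -31 + 736/(10 + 45) = -31 + 736/55 = -969/55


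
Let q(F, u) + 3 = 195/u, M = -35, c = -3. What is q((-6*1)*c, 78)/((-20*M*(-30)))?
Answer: 1/42000 ≈ 2.3810e-5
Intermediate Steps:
q(F, u) = -3 + 195/u
q((-6*1)*c, 78)/((-20*M*(-30))) = (-3 + 195/78)/((-20*(-35)*(-30))) = (-3 + 195*(1/78))/((700*(-30))) = (-3 + 5/2)/(-21000) = -½*(-1/21000) = 1/42000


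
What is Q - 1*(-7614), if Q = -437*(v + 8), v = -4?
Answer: 5866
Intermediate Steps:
Q = -1748 (Q = -437*(-4 + 8) = -437*4 = -1748)
Q - 1*(-7614) = -1748 - 1*(-7614) = -1748 + 7614 = 5866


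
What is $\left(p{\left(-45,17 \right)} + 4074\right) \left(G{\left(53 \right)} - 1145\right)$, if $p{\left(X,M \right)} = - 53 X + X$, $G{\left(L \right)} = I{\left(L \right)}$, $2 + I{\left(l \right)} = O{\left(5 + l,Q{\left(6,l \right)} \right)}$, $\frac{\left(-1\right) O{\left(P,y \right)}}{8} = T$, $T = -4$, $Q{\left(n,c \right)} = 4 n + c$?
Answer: $-7151610$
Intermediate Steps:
$Q{\left(n,c \right)} = c + 4 n$
$O{\left(P,y \right)} = 32$ ($O{\left(P,y \right)} = \left(-8\right) \left(-4\right) = 32$)
$I{\left(l \right)} = 30$ ($I{\left(l \right)} = -2 + 32 = 30$)
$G{\left(L \right)} = 30$
$p{\left(X,M \right)} = - 52 X$
$\left(p{\left(-45,17 \right)} + 4074\right) \left(G{\left(53 \right)} - 1145\right) = \left(\left(-52\right) \left(-45\right) + 4074\right) \left(30 - 1145\right) = \left(2340 + 4074\right) \left(-1115\right) = 6414 \left(-1115\right) = -7151610$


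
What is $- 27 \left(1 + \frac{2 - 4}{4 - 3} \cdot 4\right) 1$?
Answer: $189$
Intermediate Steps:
$- 27 \left(1 + \frac{2 - 4}{4 - 3} \cdot 4\right) 1 = - 27 \left(1 + - \frac{2}{1} \cdot 4\right) 1 = - 27 \left(1 + \left(-2\right) 1 \cdot 4\right) 1 = - 27 \left(1 - 8\right) 1 = \left(-27\right) \left(-7\right) 1 = 189 \cdot 1 = 189$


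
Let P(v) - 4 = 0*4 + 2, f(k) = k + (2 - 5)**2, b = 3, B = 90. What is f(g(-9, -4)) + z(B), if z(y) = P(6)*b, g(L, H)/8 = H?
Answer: -5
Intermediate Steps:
g(L, H) = 8*H
f(k) = 9 + k (f(k) = k + (-3)**2 = k + 9 = 9 + k)
P(v) = 6 (P(v) = 4 + (0*4 + 2) = 4 + (0 + 2) = 4 + 2 = 6)
z(y) = 18 (z(y) = 6*3 = 18)
f(g(-9, -4)) + z(B) = (9 + 8*(-4)) + 18 = (9 - 32) + 18 = -23 + 18 = -5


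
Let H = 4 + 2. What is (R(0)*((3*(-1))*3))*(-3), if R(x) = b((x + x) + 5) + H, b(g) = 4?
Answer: 270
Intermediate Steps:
H = 6
R(x) = 10 (R(x) = 4 + 6 = 10)
(R(0)*((3*(-1))*3))*(-3) = (10*((3*(-1))*3))*(-3) = (10*(-3*3))*(-3) = (10*(-9))*(-3) = -90*(-3) = 270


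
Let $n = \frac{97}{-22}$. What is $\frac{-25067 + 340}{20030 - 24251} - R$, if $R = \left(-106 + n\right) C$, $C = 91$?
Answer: $\frac{933549613}{92862} \approx 10053.0$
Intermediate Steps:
$n = - \frac{97}{22}$ ($n = 97 \left(- \frac{1}{22}\right) = - \frac{97}{22} \approx -4.4091$)
$R = - \frac{221039}{22}$ ($R = \left(-106 - \frac{97}{22}\right) 91 = \left(- \frac{2429}{22}\right) 91 = - \frac{221039}{22} \approx -10047.0$)
$\frac{-25067 + 340}{20030 - 24251} - R = \frac{-25067 + 340}{20030 - 24251} - - \frac{221039}{22} = - \frac{24727}{-4221} + \frac{221039}{22} = \left(-24727\right) \left(- \frac{1}{4221}\right) + \frac{221039}{22} = \frac{24727}{4221} + \frac{221039}{22} = \frac{933549613}{92862}$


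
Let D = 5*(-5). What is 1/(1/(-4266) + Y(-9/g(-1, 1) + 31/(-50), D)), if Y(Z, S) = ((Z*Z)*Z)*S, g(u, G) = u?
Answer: -10665000/156903608347 ≈ -6.7972e-5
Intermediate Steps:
D = -25
Y(Z, S) = S*Z**3 (Y(Z, S) = (Z**2*Z)*S = Z**3*S = S*Z**3)
1/(1/(-4266) + Y(-9/g(-1, 1) + 31/(-50), D)) = 1/(1/(-4266) - 25*(-9/(-1) + 31/(-50))**3) = 1/(-1/4266 - 25*(-9*(-1) + 31*(-1/50))**3) = 1/(-1/4266 - 25*(9 - 31/50)**3) = 1/(-1/4266 - 25*(419/50)**3) = 1/(-1/4266 - 25*73560059/125000) = 1/(-1/4266 - 73560059/5000) = 1/(-156903608347/10665000) = -10665000/156903608347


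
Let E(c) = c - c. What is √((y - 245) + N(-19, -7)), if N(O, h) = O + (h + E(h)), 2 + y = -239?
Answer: 16*I*√2 ≈ 22.627*I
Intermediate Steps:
y = -241 (y = -2 - 239 = -241)
E(c) = 0
N(O, h) = O + h (N(O, h) = O + (h + 0) = O + h)
√((y - 245) + N(-19, -7)) = √((-241 - 245) + (-19 - 7)) = √(-486 - 26) = √(-512) = 16*I*√2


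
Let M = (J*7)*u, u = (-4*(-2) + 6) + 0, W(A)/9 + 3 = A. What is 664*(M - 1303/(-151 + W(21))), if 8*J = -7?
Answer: -1491510/11 ≈ -1.3559e+5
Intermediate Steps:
J = -7/8 (J = (⅛)*(-7) = -7/8 ≈ -0.87500)
W(A) = -27 + 9*A
u = 14 (u = (8 + 6) + 0 = 14 + 0 = 14)
M = -343/4 (M = -7/8*7*14 = -49/8*14 = -343/4 ≈ -85.750)
664*(M - 1303/(-151 + W(21))) = 664*(-343/4 - 1303/(-151 + (-27 + 9*21))) = 664*(-343/4 - 1303/(-151 + (-27 + 189))) = 664*(-343/4 - 1303/(-151 + 162)) = 664*(-343/4 - 1303/11) = 664*(-8985/44) = -1491510/11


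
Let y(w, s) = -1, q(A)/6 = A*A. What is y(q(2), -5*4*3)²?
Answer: 1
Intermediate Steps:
q(A) = 6*A² (q(A) = 6*(A*A) = 6*A²)
y(q(2), -5*4*3)² = (-1)² = 1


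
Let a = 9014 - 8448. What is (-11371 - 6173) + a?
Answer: -16978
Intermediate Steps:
a = 566
(-11371 - 6173) + a = (-11371 - 6173) + 566 = -17544 + 566 = -16978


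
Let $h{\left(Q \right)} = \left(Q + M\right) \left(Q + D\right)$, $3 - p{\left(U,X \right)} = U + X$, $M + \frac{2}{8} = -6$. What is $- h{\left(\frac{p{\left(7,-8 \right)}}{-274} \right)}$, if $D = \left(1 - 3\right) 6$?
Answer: $- \frac{2825359}{37538} \approx -75.267$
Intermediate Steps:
$M = - \frac{25}{4}$ ($M = - \frac{1}{4} - 6 = - \frac{25}{4} \approx -6.25$)
$p{\left(U,X \right)} = 3 - U - X$ ($p{\left(U,X \right)} = 3 - \left(U + X\right) = 3 - U - X$)
$D = -12$ ($D = \left(-2\right) 6 = -12$)
$h{\left(Q \right)} = \left(-12 + Q\right) \left(- \frac{25}{4} + Q\right)$ ($h{\left(Q \right)} = \left(Q - \frac{25}{4}\right) \left(Q - 12\right) = \left(- \frac{25}{4} + Q\right) \left(-12 + Q\right) = \left(-12 + Q\right) \left(- \frac{25}{4} + Q\right)$)
$- h{\left(\frac{p{\left(7,-8 \right)}}{-274} \right)} = - (75 + \left(\frac{3 - 7 - -8}{-274}\right)^{2} - \frac{73 \frac{3 - 7 - -8}{-274}}{4}) = - (75 + \left(\left(3 - 7 + 8\right) \left(- \frac{1}{274}\right)\right)^{2} - \frac{73 \left(3 - 7 + 8\right) \left(- \frac{1}{274}\right)}{4}) = - (75 + \left(4 \left(- \frac{1}{274}\right)\right)^{2} - \frac{73 \cdot 4 \left(- \frac{1}{274}\right)}{4}) = - (75 + \left(- \frac{2}{137}\right)^{2} - - \frac{73}{274}) = - (75 + \frac{4}{18769} + \frac{73}{274}) = \left(-1\right) \frac{2825359}{37538} = - \frac{2825359}{37538}$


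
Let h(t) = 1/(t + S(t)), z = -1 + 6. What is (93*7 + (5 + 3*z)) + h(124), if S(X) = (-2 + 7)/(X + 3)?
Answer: 10570390/15753 ≈ 671.01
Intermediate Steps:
z = 5
S(X) = 5/(3 + X)
h(t) = 1/(t + 5/(3 + t))
(93*7 + (5 + 3*z)) + h(124) = (93*7 + (5 + 3*5)) + (3 + 124)/(5 + 124*(3 + 124)) = (651 + (5 + 15)) + 127/(5 + 124*127) = (651 + 20) + 127/(5 + 15748) = 671 + 127/15753 = 10570390/15753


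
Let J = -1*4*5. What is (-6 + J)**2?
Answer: 676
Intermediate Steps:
J = -20 (J = -4*5 = -20)
(-6 + J)**2 = (-6 - 20)**2 = (-26)**2 = 676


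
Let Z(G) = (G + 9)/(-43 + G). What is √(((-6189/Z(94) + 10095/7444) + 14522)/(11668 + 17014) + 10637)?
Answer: √1286120085011040240480966/10995703612 ≈ 103.14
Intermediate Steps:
Z(G) = (9 + G)/(-43 + G)
√(((-6189/Z(94) + 10095/7444) + 14522)/(11668 + 17014) + 10637) = √(((-6189*(-43 + 94)/(9 + 94) + 10095/7444) + 14522)/(11668 + 17014) + 10637) = √(((-6189/(103/51) + 10095*(1/7444)) + 14522)/28682 + 10637) = √(((-6189/((1/51)*103) + 10095/7444) + 14522)*(1/28682) + 10637) = √(((-6189/103/51 + 10095/7444) + 14522)*(1/28682) + 10637) = √(((-6189*51/103 + 10095/7444) + 14522)*(1/28682) + 10637) = √(((-315639/103 + 10095/7444) + 14522)*(1/28682) + 10637) = √((-2348576931/766732 + 14522)*(1/28682) + 10637) = √((8785905173/766732)*(1/28682) + 10637) = √(8785905173/21991407224 + 10637) = √(233931384546861/21991407224) = √1286120085011040240480966/10995703612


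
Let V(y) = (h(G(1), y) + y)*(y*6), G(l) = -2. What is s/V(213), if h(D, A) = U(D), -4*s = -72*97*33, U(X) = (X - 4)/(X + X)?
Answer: 194/923 ≈ 0.21018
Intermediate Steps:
U(X) = (-4 + X)/(2*X) (U(X) = (-4 + X)/((2*X)) = (-4 + X)*(1/(2*X)) = (-4 + X)/(2*X))
s = 57618 (s = -(-72*97)*33/4 = -(-1746)*33 = -1/4*(-230472) = 57618)
h(D, A) = (-4 + D)/(2*D)
V(y) = 6*y*(3/2 + y) (V(y) = ((1/2)*(-4 - 2)/(-2) + y)*(y*6) = ((1/2)*(-1/2)*(-6) + y)*(6*y) = (3/2 + y)*(6*y) = 6*y*(3/2 + y))
s/V(213) = 57618/((3*213*(3 + 2*213))) = 57618/((3*213*(3 + 426))) = 57618/((3*213*429)) = 57618/274131 = 57618*(1/274131) = 194/923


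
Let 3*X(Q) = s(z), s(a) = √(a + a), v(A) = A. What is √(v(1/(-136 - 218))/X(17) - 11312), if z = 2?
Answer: I*√157508347/118 ≈ 106.36*I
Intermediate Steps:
s(a) = √2*√a (s(a) = √(2*a) = √2*√a)
X(Q) = ⅔ (X(Q) = (√2*√2)/3 = (⅓)*2 = ⅔)
√(v(1/(-136 - 218))/X(17) - 11312) = √(1/((-136 - 218)*(⅔)) - 11312) = √((3/2)/(-354) - 11312) = √(-1/354*3/2 - 11312) = √(-1/236 - 11312) = √(-2669633/236) = I*√157508347/118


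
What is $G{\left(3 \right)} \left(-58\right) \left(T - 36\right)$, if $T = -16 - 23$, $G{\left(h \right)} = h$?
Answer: $13050$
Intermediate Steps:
$T = -39$
$G{\left(3 \right)} \left(-58\right) \left(T - 36\right) = 3 \left(-58\right) \left(-39 - 36\right) = \left(-174\right) \left(-75\right) = 13050$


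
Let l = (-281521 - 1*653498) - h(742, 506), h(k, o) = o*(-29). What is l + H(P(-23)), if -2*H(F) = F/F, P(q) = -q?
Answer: -1840691/2 ≈ -9.2035e+5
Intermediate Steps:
H(F) = -½ (H(F) = -F/(2*F) = -½*1 = -½)
h(k, o) = -29*o
l = -920345 (l = (-281521 - 1*653498) - (-29)*506 = (-281521 - 653498) - 1*(-14674) = -935019 + 14674 = -920345)
l + H(P(-23)) = -920345 - ½ = -1840691/2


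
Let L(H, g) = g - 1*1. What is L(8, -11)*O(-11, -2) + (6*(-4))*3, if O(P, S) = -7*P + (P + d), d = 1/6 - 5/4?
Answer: -851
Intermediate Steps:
d = -13/12 (d = 1*(⅙) - 5*¼ = ⅙ - 5/4 = -13/12 ≈ -1.0833)
L(H, g) = -1 + g (L(H, g) = g - 1 = -1 + g)
O(P, S) = -13/12 - 6*P (O(P, S) = -7*P + (P - 13/12) = -7*P + (-13/12 + P) = -13/12 - 6*P)
L(8, -11)*O(-11, -2) + (6*(-4))*3 = (-1 - 11)*(-13/12 - 6*(-11)) + (6*(-4))*3 = -12*(-13/12 + 66) - 24*3 = -12*779/12 - 72 = -779 - 72 = -851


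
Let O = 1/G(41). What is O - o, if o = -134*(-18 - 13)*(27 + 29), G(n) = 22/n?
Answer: -5117687/22 ≈ -2.3262e+5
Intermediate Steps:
O = 41/22 (O = 1/(22/41) = 41/22 ≈ 1.8636)
o = 232624 (o = -(-4154)*56 = -134*(-1736) = 232624)
O - o = 41/22 - 1*232624 = 41/22 - 232624 = -5117687/22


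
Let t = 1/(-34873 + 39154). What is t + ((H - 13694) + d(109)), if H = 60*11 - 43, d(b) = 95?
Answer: -55575941/4281 ≈ -12982.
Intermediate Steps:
t = 1/4281 ≈ 0.00023359
H = 617 (H = 660 - 43 = 617)
t + ((H - 13694) + d(109)) = 1/4281 + ((617 - 13694) + 95) = 1/4281 + (-13077 + 95) = 1/4281 - 12982 = -55575941/4281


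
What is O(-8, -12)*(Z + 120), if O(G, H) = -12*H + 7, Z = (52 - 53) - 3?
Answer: 17516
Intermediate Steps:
Z = -4 (Z = -1 - 3 = -4)
O(G, H) = 7 - 12*H
O(-8, -12)*(Z + 120) = (7 - 12*(-12))*(-4 + 120) = (7 + 144)*116 = 151*116 = 17516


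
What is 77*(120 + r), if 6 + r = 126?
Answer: 18480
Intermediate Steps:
r = 120 (r = -6 + 126 = 120)
77*(120 + r) = 77*(120 + 120) = 77*240 = 18480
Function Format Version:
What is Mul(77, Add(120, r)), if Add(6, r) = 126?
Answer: 18480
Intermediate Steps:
r = 120 (r = Add(-6, 126) = 120)
Mul(77, Add(120, r)) = Mul(77, Add(120, 120)) = Mul(77, 240) = 18480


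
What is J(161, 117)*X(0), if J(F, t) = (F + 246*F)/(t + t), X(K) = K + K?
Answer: 0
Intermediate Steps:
X(K) = 2*K
J(F, t) = 247*F/(2*t) (J(F, t) = (247*F)/((2*t)) = (247*F)*(1/(2*t)) = 247*F/(2*t))
J(161, 117)*X(0) = ((247/2)*161/117)*(2*0) = ((247/2)*161*(1/117))*0 = (3059/18)*0 = 0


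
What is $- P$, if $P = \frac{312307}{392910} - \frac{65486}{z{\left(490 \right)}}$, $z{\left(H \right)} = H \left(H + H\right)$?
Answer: $- \frac{887426551}{1347681300} \approx -0.65848$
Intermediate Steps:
$z{\left(H \right)} = 2 H^{2}$ ($z{\left(H \right)} = H 2 H = 2 H^{2}$)
$P = \frac{887426551}{1347681300}$ ($P = \frac{312307}{392910} - \frac{65486}{2 \cdot 490^{2}} = 312307 \cdot \frac{1}{392910} - \frac{65486}{2 \cdot 240100} = \frac{312307}{392910} - \frac{65486}{480200} = \frac{312307}{392910} - \frac{32743}{240100} = \frac{887426551}{1347681300} \approx 0.65848$)
$- P = \left(-1\right) \frac{887426551}{1347681300} = - \frac{887426551}{1347681300}$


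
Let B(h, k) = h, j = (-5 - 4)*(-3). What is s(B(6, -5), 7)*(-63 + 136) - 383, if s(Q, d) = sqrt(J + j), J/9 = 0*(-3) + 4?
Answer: -383 + 219*sqrt(7) ≈ 196.42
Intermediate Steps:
j = 27 (j = -9*(-3) = 27)
J = 36 (J = 9*(0*(-3) + 4) = 9*(0 + 4) = 9*4 = 36)
s(Q, d) = 3*sqrt(7) (s(Q, d) = sqrt(36 + 27) = sqrt(63) = 3*sqrt(7))
s(B(6, -5), 7)*(-63 + 136) - 383 = (3*sqrt(7))*(-63 + 136) - 383 = (3*sqrt(7))*73 - 383 = 219*sqrt(7) - 383 = -383 + 219*sqrt(7)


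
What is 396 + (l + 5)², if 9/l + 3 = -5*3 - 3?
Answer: 20428/49 ≈ 416.90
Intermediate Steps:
l = -3/7 (l = 9/(-3 + (-5*3 - 3)) = 9/(-3 + (-15 - 3)) = 9/(-3 - 18) = 9/(-21) = 9*(-1/21) = -3/7 ≈ -0.42857)
396 + (l + 5)² = 396 + (-3/7 + 5)² = 396 + (32/7)² = 396 + 1024/49 = 20428/49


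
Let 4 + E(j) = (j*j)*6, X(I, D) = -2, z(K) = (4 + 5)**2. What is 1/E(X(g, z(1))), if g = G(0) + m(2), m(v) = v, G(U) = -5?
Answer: 1/20 ≈ 0.050000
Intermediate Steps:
z(K) = 81 (z(K) = 9**2 = 81)
g = -3 (g = -5 + 2 = -3)
E(j) = -4 + 6*j**2 (E(j) = -4 + (j*j)*6 = -4 + j**2*6 = -4 + 6*j**2)
1/E(X(g, z(1))) = 1/(-4 + 6*(-2)**2) = 1/(-4 + 6*4) = 1/(-4 + 24) = 1/20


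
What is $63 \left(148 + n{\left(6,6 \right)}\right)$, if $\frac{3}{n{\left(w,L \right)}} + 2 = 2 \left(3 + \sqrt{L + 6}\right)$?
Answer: $\frac{74403}{8} + \frac{189 \sqrt{3}}{8} \approx 9341.3$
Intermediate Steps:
$n{\left(w,L \right)} = \frac{3}{4 + 2 \sqrt{6 + L}}$ ($n{\left(w,L \right)} = \frac{3}{-2 + 2 \left(3 + \sqrt{L + 6}\right)} = \frac{3}{-2 + 2 \left(3 + \sqrt{6 + L}\right)} = \frac{3}{-2 + \left(6 + 2 \sqrt{6 + L}\right)} = \frac{3}{4 + 2 \sqrt{6 + L}}$)
$63 \left(148 + n{\left(6,6 \right)}\right) = 63 \left(148 + \frac{3}{2 \left(2 + \sqrt{6 + 6}\right)}\right) = 63 \left(148 + \frac{3}{2 \left(2 + \sqrt{12}\right)}\right) = 63 \left(148 + \frac{3}{2 \left(2 + 2 \sqrt{3}\right)}\right) = 9324 + \frac{189}{2 \left(2 + 2 \sqrt{3}\right)}$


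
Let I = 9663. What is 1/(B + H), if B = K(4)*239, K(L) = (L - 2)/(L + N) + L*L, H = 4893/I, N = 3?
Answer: 22547/87770783 ≈ 0.00025688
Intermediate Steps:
H = 1631/3221 (H = 4893/9663 = 4893*(1/9663) = 1631/3221 ≈ 0.50636)
K(L) = L**2 + (-2 + L)/(3 + L) (K(L) = (L - 2)/(L + 3) + L*L = (-2 + L)/(3 + L) + L**2 = L**2 + (-2 + L)/(3 + L))
B = 27246/7 (B = ((-2 + 4 + 4**3 + 3*4**2)/(3 + 4))*239 = ((-2 + 4 + 64 + 3*16)/7)*239 = ((-2 + 4 + 64 + 48)/7)*239 = ((1/7)*114)*239 = (114/7)*239 = 27246/7 ≈ 3892.3)
1/(B + H) = 1/(27246/7 + 1631/3221) = 1/(87770783/22547) = 22547/87770783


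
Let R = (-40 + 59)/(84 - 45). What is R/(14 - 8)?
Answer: 19/234 ≈ 0.081197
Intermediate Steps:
R = 19/39 ≈ 0.48718
R/(14 - 8) = 19/(39*(14 - 8)) = (19/39)/6 = (19/39)*(1/6) = 19/234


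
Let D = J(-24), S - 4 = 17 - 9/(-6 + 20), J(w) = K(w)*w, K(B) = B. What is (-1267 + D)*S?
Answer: -196935/14 ≈ -14067.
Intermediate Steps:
J(w) = w**2 (J(w) = w*w = w**2)
S = 285/14 (S = 4 + (17 - 9/(-6 + 20)) = 4 + (17 - 9/14) = 4 + 229/14 = 285/14 ≈ 20.357)
D = 576 (D = (-24)**2 = 576)
(-1267 + D)*S = (-1267 + 576)*(285/14) = -691*285/14 = -196935/14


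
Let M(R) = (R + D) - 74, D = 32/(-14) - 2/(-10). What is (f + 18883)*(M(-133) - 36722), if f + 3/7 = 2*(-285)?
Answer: -165694270544/245 ≈ -6.7630e+8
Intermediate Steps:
D = -73/35 (D = 32*(-1/14) - 2*(-⅒) = -16/7 + ⅕ = -73/35 ≈ -2.0857)
f = -3993/7 (f = -3/7 + 2*(-285) = -3/7 - 570 = -3993/7 ≈ -570.43)
M(R) = -2663/35 + R (M(R) = (R - 73/35) - 74 = (-73/35 + R) - 74 = -2663/35 + R)
(f + 18883)*(M(-133) - 36722) = (-3993/7 + 18883)*((-2663/35 - 133) - 36722) = 128188*(-7318/35 - 36722)/7 = (128188/7)*(-1292588/35) = -165694270544/245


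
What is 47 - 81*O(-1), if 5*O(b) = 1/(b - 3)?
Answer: 1021/20 ≈ 51.050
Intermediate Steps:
O(b) = 1/(5*(-3 + b)) (O(b) = 1/(5*(b - 3)) = 1/(5*(-3 + b)))
47 - 81*O(-1) = 47 - 81/(5*(-3 - 1)) = 47 - 81/(5*(-4)) = 47 - 81*(-1)/(5*4) = 47 - 81*(-1/20) = 47 + 81/20 = 1021/20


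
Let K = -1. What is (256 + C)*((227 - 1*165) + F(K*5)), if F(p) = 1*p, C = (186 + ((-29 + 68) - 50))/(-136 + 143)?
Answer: 16017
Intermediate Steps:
C = 25 (C = (186 + (39 - 50))/7 = (186 - 11)*(⅐) = 175*(⅐) = 25)
F(p) = p
(256 + C)*((227 - 1*165) + F(K*5)) = (256 + 25)*((227 - 1*165) - 1*5) = 281*((227 - 165) - 5) = 281*(62 - 5) = 281*57 = 16017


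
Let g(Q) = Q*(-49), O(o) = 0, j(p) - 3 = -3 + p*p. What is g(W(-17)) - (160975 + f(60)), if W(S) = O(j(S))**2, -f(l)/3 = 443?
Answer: -159646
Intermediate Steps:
j(p) = p**2 (j(p) = 3 + (-3 + p*p) = 3 + (-3 + p**2) = p**2)
f(l) = -1329 (f(l) = -3*443 = -1329)
W(S) = 0 (W(S) = 0**2 = 0)
g(Q) = -49*Q
g(W(-17)) - (160975 + f(60)) = -49*0 - (160975 - 1329) = 0 - 1*159646 = 0 - 159646 = -159646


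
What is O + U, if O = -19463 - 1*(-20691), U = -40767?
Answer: -39539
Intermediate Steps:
O = 1228 (O = -19463 + 20691 = 1228)
O + U = 1228 - 40767 = -39539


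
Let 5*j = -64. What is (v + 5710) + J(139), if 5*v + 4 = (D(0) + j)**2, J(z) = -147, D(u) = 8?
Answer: 695851/125 ≈ 5566.8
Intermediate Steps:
j = -64/5 (j = (1/5)*(-64) = -64/5 ≈ -12.800)
v = 476/125 (v = -4/5 + (8 - 64/5)**2/5 = -4/5 + (-24/5)**2/5 = -4/5 + (1/5)*(576/25) = -4/5 + 576/125 = 476/125 ≈ 3.8080)
(v + 5710) + J(139) = (476/125 + 5710) - 147 = 714226/125 - 147 = 695851/125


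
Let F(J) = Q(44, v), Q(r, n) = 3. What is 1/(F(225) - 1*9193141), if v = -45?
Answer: -1/9193138 ≈ -1.0878e-7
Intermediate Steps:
F(J) = 3
1/(F(225) - 1*9193141) = 1/(3 - 1*9193141) = 1/(3 - 9193141) = 1/(-9193138) = -1/9193138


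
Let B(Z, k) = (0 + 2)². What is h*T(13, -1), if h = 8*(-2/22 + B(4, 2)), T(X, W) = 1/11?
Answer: 344/121 ≈ 2.8430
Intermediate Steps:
B(Z, k) = 4 (B(Z, k) = 2² = 4)
T(X, W) = 1/11
h = 344/11 (h = 8*(-2/22 + 4) = 8*(-2*1/22 + 4) = 8*(-1/11 + 4) = 8*(43/11) = 344/11 ≈ 31.273)
h*T(13, -1) = (344/11)*(1/11) = 344/121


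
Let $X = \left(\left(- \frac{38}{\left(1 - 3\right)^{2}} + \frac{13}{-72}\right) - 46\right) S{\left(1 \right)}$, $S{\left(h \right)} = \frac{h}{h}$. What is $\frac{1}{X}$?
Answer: $- \frac{72}{4009} \approx -0.01796$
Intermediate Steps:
$S{\left(h \right)} = 1$
$X = - \frac{4009}{72}$ ($X = \left(\left(- \frac{38}{\left(1 - 3\right)^{2}} + \frac{13}{-72}\right) - 46\right) 1 = \left(\left(- \frac{38}{\left(-2\right)^{2}} + 13 \left(- \frac{1}{72}\right)\right) - 46\right) 1 = \left(\left(- \frac{38}{4} - \frac{13}{72}\right) - 46\right) 1 = \left(\left(\left(-38\right) \frac{1}{4} - \frac{13}{72}\right) - 46\right) 1 = \left(\left(- \frac{19}{2} - \frac{13}{72}\right) - 46\right) 1 = \left(- \frac{697}{72} - 46\right) 1 = \left(- \frac{4009}{72}\right) 1 = - \frac{4009}{72} \approx -55.681$)
$\frac{1}{X} = \frac{1}{- \frac{4009}{72}} = - \frac{72}{4009}$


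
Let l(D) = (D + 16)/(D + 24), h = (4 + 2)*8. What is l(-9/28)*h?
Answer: 7024/221 ≈ 31.783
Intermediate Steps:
h = 48 (h = 6*8 = 48)
l(D) = (16 + D)/(24 + D)
l(-9/28)*h = ((16 - 9/28)/(24 - 9/28))*48 = ((439/28)/(663/28))*48 = ((28/663)*(439/28))*48 = (439/663)*48 = 7024/221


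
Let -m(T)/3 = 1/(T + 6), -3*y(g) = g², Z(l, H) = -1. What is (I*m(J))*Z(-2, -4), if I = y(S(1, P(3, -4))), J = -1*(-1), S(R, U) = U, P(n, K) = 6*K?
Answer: -576/7 ≈ -82.286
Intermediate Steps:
J = 1
y(g) = -g²/3
I = -192 (I = -(6*(-4))²/3 = -⅓*(-24)² = -⅓*576 = -192)
m(T) = -3/(6 + T) (m(T) = -3/(T + 6) = -3/(6 + T))
(I*m(J))*Z(-2, -4) = -(-576)/(6 + 1)*(-1) = -(-576)/7*(-1) = -192*(-3/7)*(-1) = (576/7)*(-1) = -576/7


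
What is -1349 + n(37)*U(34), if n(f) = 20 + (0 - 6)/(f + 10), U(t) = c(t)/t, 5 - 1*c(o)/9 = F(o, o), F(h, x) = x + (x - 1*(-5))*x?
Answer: -6772916/799 ≈ -8476.7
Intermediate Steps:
F(h, x) = x + x*(5 + x) (F(h, x) = x + (x + 5)*x = x + (5 + x)*x = x + x*(5 + x))
c(o) = 45 - 9*o*(6 + o)
U(t) = (45 - 9*t*(6 + t))/t
n(f) = 20 - 6/(10 + f)
-1349 + n(37)*U(34) = -1349 + (2*(97 + 10*37)/(10 + 37))*(-54 - 9*34 + 45/34) = -1349 + (2*(97 + 370)/47)*(-54 - 306 + 45*(1/34)) = -1349 + (2*(1/47)*467)*(-54 - 306 + 45/34) = -1349 + (934/47)*(-12195/34) = -1349 - 5695065/799 = -6772916/799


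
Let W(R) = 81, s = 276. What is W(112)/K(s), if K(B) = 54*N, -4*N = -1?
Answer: 6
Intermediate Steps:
N = 1/4 (N = -1/4*(-1) = 1/4 ≈ 0.25000)
K(B) = 27/2 (K(B) = 54*(1/4) = 27/2)
W(112)/K(s) = 81/(27/2) = 81*(2/27) = 6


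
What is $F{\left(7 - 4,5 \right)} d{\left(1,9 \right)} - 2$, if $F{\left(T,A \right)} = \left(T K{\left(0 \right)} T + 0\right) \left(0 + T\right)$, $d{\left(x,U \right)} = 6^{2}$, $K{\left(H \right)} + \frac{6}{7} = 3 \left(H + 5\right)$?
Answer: $\frac{96214}{7} \approx 13745.0$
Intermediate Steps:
$K{\left(H \right)} = \frac{99}{7} + 3 H$ ($K{\left(H \right)} = - \frac{6}{7} + 3 \left(H + 5\right) = - \frac{6}{7} + 3 \left(5 + H\right) = - \frac{6}{7} + \left(15 + 3 H\right) = \frac{99}{7} + 3 H$)
$d{\left(x,U \right)} = 36$
$F{\left(T,A \right)} = \frac{99 T^{3}}{7}$ ($F{\left(T,A \right)} = \left(T \left(\frac{99}{7} + 3 \cdot 0\right) T + 0\right) \left(0 + T\right) = \left(T \left(\frac{99}{7} + 0\right) T + 0\right) T = \left(T \frac{99}{7} T + 0\right) T = \left(\frac{99 T}{7} T + 0\right) T = \left(\frac{99 T^{2}}{7} + 0\right) T = \frac{99 T^{2}}{7} T = \frac{99 T^{3}}{7}$)
$F{\left(7 - 4,5 \right)} d{\left(1,9 \right)} - 2 = \frac{99 \left(7 - 4\right)^{3}}{7} \cdot 36 - 2 = \frac{99 \cdot 3^{3}}{7} \cdot 36 - 2 = \frac{99}{7} \cdot 27 \cdot 36 - 2 = \frac{2673}{7} \cdot 36 - 2 = \frac{96228}{7} - 2 = \frac{96214}{7}$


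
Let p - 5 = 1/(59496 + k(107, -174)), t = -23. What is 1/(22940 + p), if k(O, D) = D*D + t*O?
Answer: 87311/2003350896 ≈ 4.3582e-5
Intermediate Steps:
k(O, D) = D² - 23*O (k(O, D) = D*D - 23*O = D² - 23*O)
p = 436556/87311 (p = 5 + 1/(59496 + ((-174)² - 23*107)) = 5 + 1/(59496 + (30276 - 2461)) = 5 + 1/(59496 + 27815) = 5 + 1/87311 = 436556/87311 ≈ 5.0000)
1/(22940 + p) = 1/(22940 + 436556/87311) = 1/(2003350896/87311) = 87311/2003350896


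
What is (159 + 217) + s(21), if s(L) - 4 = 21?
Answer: 401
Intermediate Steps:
s(L) = 25 (s(L) = 4 + 21 = 25)
(159 + 217) + s(21) = (159 + 217) + 25 = 376 + 25 = 401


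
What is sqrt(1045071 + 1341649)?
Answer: 4*sqrt(149170) ≈ 1544.9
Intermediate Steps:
sqrt(1045071 + 1341649) = sqrt(2386720) = 4*sqrt(149170)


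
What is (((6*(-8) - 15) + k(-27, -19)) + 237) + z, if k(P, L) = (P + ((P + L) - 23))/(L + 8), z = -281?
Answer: -1081/11 ≈ -98.273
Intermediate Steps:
k(P, L) = (-23 + L + 2*P)/(8 + L) (k(P, L) = (P + ((L + P) - 23))/(8 + L) = (P + (-23 + L + P))/(8 + L) = (-23 + L + 2*P)/(8 + L))
(((6*(-8) - 15) + k(-27, -19)) + 237) + z = (((6*(-8) - 15) + (-23 - 19 + 2*(-27))/(8 - 19)) + 237) - 281 = (((-48 - 15) + (-23 - 19 - 54)/(-11)) + 237) - 281 = ((-63 - 1/11*(-96)) + 237) - 281 = ((-63 + 96/11) + 237) - 281 = (-597/11 + 237) - 281 = 2010/11 - 281 = -1081/11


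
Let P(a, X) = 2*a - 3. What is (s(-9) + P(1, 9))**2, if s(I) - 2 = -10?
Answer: 81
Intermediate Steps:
s(I) = -8 (s(I) = 2 - 10 = -8)
P(a, X) = -3 + 2*a
(s(-9) + P(1, 9))**2 = (-8 + (-3 + 2*1))**2 = (-8 + (-3 + 2))**2 = (-8 - 1)**2 = (-9)**2 = 81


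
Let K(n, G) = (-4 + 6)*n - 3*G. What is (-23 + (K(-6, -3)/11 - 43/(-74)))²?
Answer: 341177841/662596 ≈ 514.91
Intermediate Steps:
K(n, G) = -3*G + 2*n (K(n, G) = 2*n - 3*G = -3*G + 2*n)
(-23 + (K(-6, -3)/11 - 43/(-74)))² = (-23 + ((-3*(-3) + 2*(-6))/11 - 43/(-74)))² = (-23 + ((9 - 12)*(1/11) - 43*(-1/74)))² = (-23 + (-3*1/11 + 43/74))² = (-23 + (-3/11 + 43/74))² = (-23 + 251/814)² = (-18471/814)² = 341177841/662596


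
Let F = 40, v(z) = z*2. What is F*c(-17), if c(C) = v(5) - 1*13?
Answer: -120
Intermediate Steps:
v(z) = 2*z
c(C) = -3 (c(C) = 2*5 - 1*13 = 10 - 13 = -3)
F*c(-17) = 40*(-3) = -120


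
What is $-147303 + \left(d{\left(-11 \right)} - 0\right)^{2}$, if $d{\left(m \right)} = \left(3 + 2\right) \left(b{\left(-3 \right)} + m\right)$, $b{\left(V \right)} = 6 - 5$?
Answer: $-144803$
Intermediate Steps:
$b{\left(V \right)} = 1$
$d{\left(m \right)} = 5 + 5 m$ ($d{\left(m \right)} = \left(3 + 2\right) \left(1 + m\right) = 5 \left(1 + m\right) = 5 + 5 m$)
$-147303 + \left(d{\left(-11 \right)} - 0\right)^{2} = -147303 + \left(\left(5 + 5 \left(-11\right)\right) - 0\right)^{2} = -147303 + \left(\left(5 - 55\right) + 0\right)^{2} = -147303 + \left(-50 + 0\right)^{2} = -147303 + \left(-50\right)^{2} = -147303 + 2500 = -144803$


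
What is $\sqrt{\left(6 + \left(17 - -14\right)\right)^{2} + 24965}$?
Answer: $3 \sqrt{2926} \approx 162.28$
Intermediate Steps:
$\sqrt{\left(6 + \left(17 - -14\right)\right)^{2} + 24965} = \sqrt{\left(6 + \left(17 + 14\right)\right)^{2} + 24965} = \sqrt{\left(6 + 31\right)^{2} + 24965} = \sqrt{37^{2} + 24965} = \sqrt{1369 + 24965} = \sqrt{26334} = 3 \sqrt{2926}$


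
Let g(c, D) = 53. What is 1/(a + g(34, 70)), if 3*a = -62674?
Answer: -3/62515 ≈ -4.7988e-5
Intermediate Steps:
a = -62674/3 (a = (1/3)*(-62674) = -62674/3 ≈ -20891.)
1/(a + g(34, 70)) = 1/(-62674/3 + 53) = 1/(-62515/3) = -3/62515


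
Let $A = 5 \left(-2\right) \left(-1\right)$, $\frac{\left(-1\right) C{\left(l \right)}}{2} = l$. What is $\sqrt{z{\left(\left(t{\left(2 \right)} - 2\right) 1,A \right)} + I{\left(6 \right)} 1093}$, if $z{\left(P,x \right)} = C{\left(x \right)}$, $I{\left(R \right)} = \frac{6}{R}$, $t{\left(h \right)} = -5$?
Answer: $\sqrt{1073} \approx 32.757$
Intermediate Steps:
$C{\left(l \right)} = - 2 l$
$A = 10$ ($A = \left(-10\right) \left(-1\right) = 10$)
$z{\left(P,x \right)} = - 2 x$
$\sqrt{z{\left(\left(t{\left(2 \right)} - 2\right) 1,A \right)} + I{\left(6 \right)} 1093} = \sqrt{\left(-2\right) 10 + \frac{6}{6} \cdot 1093} = \sqrt{-20 + 6 \cdot \frac{1}{6} \cdot 1093} = \sqrt{-20 + 1 \cdot 1093} = \sqrt{-20 + 1093} = \sqrt{1073}$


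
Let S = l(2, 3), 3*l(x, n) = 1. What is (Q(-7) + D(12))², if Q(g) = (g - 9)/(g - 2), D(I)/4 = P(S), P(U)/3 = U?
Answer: 2704/81 ≈ 33.383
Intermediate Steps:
l(x, n) = ⅓ (l(x, n) = (⅓)*1 = ⅓)
S = ⅓ ≈ 0.33333
P(U) = 3*U
D(I) = 4 (D(I) = 4*(3*(⅓)) = 4*1 = 4)
Q(g) = (-9 + g)/(-2 + g)
(Q(-7) + D(12))² = ((-9 - 7)/(-2 - 7) + 4)² = (-16/(-9) + 4)² = (-⅑*(-16) + 4)² = (16/9 + 4)² = (52/9)² = 2704/81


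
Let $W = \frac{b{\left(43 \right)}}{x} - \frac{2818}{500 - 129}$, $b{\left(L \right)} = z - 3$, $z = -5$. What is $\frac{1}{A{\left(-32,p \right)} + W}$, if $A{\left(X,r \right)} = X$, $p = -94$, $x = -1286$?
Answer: $- \frac{238553}{9444186} \approx -0.025259$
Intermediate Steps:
$b{\left(L \right)} = -8$ ($b{\left(L \right)} = -5 - 3 = -8$)
$W = - \frac{1810490}{238553}$ ($W = - \frac{8}{-1286} - \frac{2818}{500 - 129} = \left(-8\right) \left(- \frac{1}{1286}\right) - \frac{2818}{500 - 129} = \frac{4}{643} - \frac{2818}{371} = - \frac{1810490}{238553} \approx -7.5895$)
$\frac{1}{A{\left(-32,p \right)} + W} = \frac{1}{-32 - \frac{1810490}{238553}} = \frac{1}{- \frac{9444186}{238553}} = - \frac{238553}{9444186}$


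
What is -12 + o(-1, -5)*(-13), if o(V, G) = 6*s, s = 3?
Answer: -246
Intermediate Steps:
o(V, G) = 18 (o(V, G) = 6*3 = 18)
-12 + o(-1, -5)*(-13) = -12 + 18*(-13) = -12 - 234 = -246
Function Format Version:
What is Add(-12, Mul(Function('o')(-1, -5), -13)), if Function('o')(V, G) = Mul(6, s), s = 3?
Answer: -246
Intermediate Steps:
Function('o')(V, G) = 18 (Function('o')(V, G) = Mul(6, 3) = 18)
Add(-12, Mul(Function('o')(-1, -5), -13)) = Add(-12, Mul(18, -13)) = Add(-12, -234) = -246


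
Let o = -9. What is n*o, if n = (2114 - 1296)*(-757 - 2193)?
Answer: 21717900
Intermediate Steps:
n = -2413100 (n = 818*(-2950) = -2413100)
n*o = -2413100*(-9) = 21717900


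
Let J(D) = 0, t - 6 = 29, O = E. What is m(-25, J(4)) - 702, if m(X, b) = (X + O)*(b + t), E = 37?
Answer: -282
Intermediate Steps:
O = 37
t = 35 (t = 6 + 29 = 35)
m(X, b) = (35 + b)*(37 + X) (m(X, b) = (X + 37)*(b + 35) = (37 + X)*(35 + b) = (35 + b)*(37 + X))
m(-25, J(4)) - 702 = (1295 + 35*(-25) + 37*0 - 25*0) - 702 = (1295 - 875 + 0 + 0) - 702 = 420 - 702 = -282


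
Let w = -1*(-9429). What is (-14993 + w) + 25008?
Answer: 19444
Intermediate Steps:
w = 9429
(-14993 + w) + 25008 = (-14993 + 9429) + 25008 = -5564 + 25008 = 19444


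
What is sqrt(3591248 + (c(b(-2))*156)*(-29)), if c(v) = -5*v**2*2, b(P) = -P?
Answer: 4*sqrt(235763) ≈ 1942.2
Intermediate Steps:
c(v) = -10*v**2
sqrt(3591248 + (c(b(-2))*156)*(-29)) = sqrt(3591248 + (-10*(-1*(-2))**2*156)*(-29)) = sqrt(3591248 + (-10*2**2*156)*(-29)) = sqrt(3591248 + (-10*4*156)*(-29)) = sqrt(3591248 - 40*156*(-29)) = sqrt(3591248 - 6240*(-29)) = sqrt(3591248 + 180960) = sqrt(3772208) = 4*sqrt(235763)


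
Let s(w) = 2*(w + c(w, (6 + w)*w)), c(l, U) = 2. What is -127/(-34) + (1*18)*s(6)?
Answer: 9919/34 ≈ 291.74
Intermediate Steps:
s(w) = 4 + 2*w (s(w) = 2*(w + 2) = 2*(2 + w) = 4 + 2*w)
-127/(-34) + (1*18)*s(6) = -127/(-34) + (1*18)*(4 + 2*6) = -127*(-1/34) + 18*(4 + 12) = 127/34 + 18*16 = 127/34 + 288 = 9919/34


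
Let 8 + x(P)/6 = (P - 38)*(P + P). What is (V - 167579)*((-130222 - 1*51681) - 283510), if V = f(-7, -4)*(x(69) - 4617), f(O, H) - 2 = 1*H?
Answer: 97543583605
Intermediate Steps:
f(O, H) = 2 + H (f(O, H) = 2 + 1*H = 2 + H)
x(P) = -48 + 12*P*(-38 + P) (x(P) = -48 + 6*((P - 38)*(P + P)) = -48 + 6*((-38 + P)*(2*P)) = -48 + 6*(2*P*(-38 + P)) = -48 + 12*P*(-38 + P))
V = -42006 (V = (2 - 4)*((-48 - 456*69 + 12*69²) - 4617) = -2*((-48 - 31464 + 12*4761) - 4617) = -2*((-48 - 31464 + 57132) - 4617) = -2*(25620 - 4617) = -2*21003 = -42006)
(V - 167579)*((-130222 - 1*51681) - 283510) = (-42006 - 167579)*((-130222 - 1*51681) - 283510) = -209585*((-130222 - 51681) - 283510) = -209585*(-181903 - 283510) = -209585*(-465413) = 97543583605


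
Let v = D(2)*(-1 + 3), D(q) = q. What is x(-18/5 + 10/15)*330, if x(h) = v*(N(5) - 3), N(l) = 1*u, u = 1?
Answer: -2640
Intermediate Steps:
N(l) = 1 (N(l) = 1*1 = 1)
v = 4 (v = 2*(-1 + 3) = 2*2 = 4)
x(h) = -8 (x(h) = 4*(1 - 3) = 4*(-2) = -8)
x(-18/5 + 10/15)*330 = -8*330 = -2640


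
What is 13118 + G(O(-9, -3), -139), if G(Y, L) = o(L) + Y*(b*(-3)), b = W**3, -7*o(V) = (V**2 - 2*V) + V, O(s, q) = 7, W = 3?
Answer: 9771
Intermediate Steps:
o(V) = -V**2/7 + V/7 (o(V) = -((V**2 - 2*V) + V)/7 = -(V**2 - V)/7 = -V**2/7 + V/7)
b = 27 (b = 3**3 = 27)
G(Y, L) = -81*Y + L*(1 - L)/7 (G(Y, L) = L*(1 - L)/7 + Y*(27*(-3)) = L*(1 - L)/7 + Y*(-81) = L*(1 - L)/7 - 81*Y = -81*Y + L*(1 - L)/7)
13118 + G(O(-9, -3), -139) = 13118 + (-81*7 - 1/7*(-139)**2 + (1/7)*(-139)) = 13118 + (-567 - 1/7*19321 - 139/7) = 13118 + (-567 - 19321/7 - 139/7) = 13118 - 3347 = 9771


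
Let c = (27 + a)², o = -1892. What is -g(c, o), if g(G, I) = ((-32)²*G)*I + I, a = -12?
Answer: 435918692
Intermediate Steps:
c = 225 (c = (27 - 12)² = 15² = 225)
g(G, I) = I + 1024*G*I (g(G, I) = (1024*G)*I + I = 1024*G*I + I = I + 1024*G*I)
-g(c, o) = -(-1892)*(1 + 1024*225) = -(-1892)*(1 + 230400) = -(-1892)*230401 = -1*(-435918692) = 435918692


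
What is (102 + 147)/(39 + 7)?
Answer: 249/46 ≈ 5.4130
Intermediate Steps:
(102 + 147)/(39 + 7) = 249/46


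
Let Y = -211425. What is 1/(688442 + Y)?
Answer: 1/477017 ≈ 2.0964e-6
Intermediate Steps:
1/(688442 + Y) = 1/(688442 - 211425) = 1/477017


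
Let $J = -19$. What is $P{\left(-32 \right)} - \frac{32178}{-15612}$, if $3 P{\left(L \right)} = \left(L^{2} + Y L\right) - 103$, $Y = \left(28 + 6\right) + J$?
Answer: $\frac{387857}{2602} \approx 149.06$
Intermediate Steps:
$Y = 15$ ($Y = \left(28 + 6\right) - 19 = 34 - 19 = 15$)
$P{\left(L \right)} = - \frac{103}{3} + 5 L + \frac{L^{2}}{3}$ ($P{\left(L \right)} = \frac{\left(L^{2} + 15 L\right) - 103}{3} = \frac{-103 + L^{2} + 15 L}{3} = - \frac{103}{3} + 5 L + \frac{L^{2}}{3}$)
$P{\left(-32 \right)} - \frac{32178}{-15612} = \left(- \frac{103}{3} + 5 \left(-32\right) + \frac{\left(-32\right)^{2}}{3}\right) - \frac{32178}{-15612} = \left(- \frac{103}{3} - 160 + \frac{1}{3} \cdot 1024\right) - 32178 \left(- \frac{1}{15612}\right) = \left(- \frac{103}{3} - 160 + \frac{1024}{3}\right) - - \frac{5363}{2602} = 147 + \frac{5363}{2602} = \frac{387857}{2602}$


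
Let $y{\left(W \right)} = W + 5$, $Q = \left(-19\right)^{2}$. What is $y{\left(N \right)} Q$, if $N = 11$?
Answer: $5776$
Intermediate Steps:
$Q = 361$
$y{\left(W \right)} = 5 + W$
$y{\left(N \right)} Q = \left(5 + 11\right) 361 = 16 \cdot 361 = 5776$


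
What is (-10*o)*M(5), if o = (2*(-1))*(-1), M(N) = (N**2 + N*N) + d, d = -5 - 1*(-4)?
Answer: -980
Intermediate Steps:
d = -1 (d = -5 + 4 = -1)
M(N) = -1 + 2*N**2 (M(N) = (N**2 + N*N) - 1 = (N**2 + N**2) - 1 = 2*N**2 - 1 = -1 + 2*N**2)
o = 2 (o = -2*(-1) = 2)
(-10*o)*M(5) = (-10*2)*(-1 + 2*5**2) = -20*(-1 + 2*25) = -20*(-1 + 50) = -20*49 = -980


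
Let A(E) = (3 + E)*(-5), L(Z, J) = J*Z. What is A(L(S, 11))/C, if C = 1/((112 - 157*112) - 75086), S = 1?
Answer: 6479060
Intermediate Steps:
C = -1/92558 (C = 1/((112 - 17584) - 75086) = 1/(-17472 - 75086) = 1/(-92558) = -1/92558 ≈ -1.0804e-5)
A(E) = -15 - 5*E
A(L(S, 11))/C = (-15 - 55)/(-1/92558) = (-15 - 5*11)*(-92558) = (-15 - 55)*(-92558) = -70*(-92558) = 6479060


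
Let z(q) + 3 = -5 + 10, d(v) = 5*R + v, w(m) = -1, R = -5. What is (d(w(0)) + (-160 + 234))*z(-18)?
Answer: 96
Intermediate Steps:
d(v) = -25 + v (d(v) = 5*(-5) + v = -25 + v)
z(q) = 2 (z(q) = -3 + (-5 + 10) = -3 + 5 = 2)
(d(w(0)) + (-160 + 234))*z(-18) = ((-25 - 1) + (-160 + 234))*2 = (-26 + 74)*2 = 48*2 = 96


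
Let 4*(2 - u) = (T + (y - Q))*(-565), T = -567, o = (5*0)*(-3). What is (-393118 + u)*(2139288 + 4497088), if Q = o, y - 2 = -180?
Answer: -3307219729566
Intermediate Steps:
y = -178 (y = 2 - 180 = -178)
o = 0 (o = 0*(-3) = 0)
Q = 0
u = -420917/4 (u = 2 - (-567 + (-178 - 1*0))*(-565)/4 = 2 - (-567 + (-178 + 0))*(-565)/4 = 2 - (-567 - 178)*(-565)/4 = 2 - (-745)*(-565)/4 = 2 - ¼*420925 = 2 - 420925/4 = -420917/4 ≈ -1.0523e+5)
(-393118 + u)*(2139288 + 4497088) = (-393118 - 420917/4)*(2139288 + 4497088) = -1993389/4*6636376 = -3307219729566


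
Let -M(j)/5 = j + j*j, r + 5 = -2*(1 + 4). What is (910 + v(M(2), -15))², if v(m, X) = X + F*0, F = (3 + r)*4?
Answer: 801025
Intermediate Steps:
r = -15 (r = -5 - 2*(1 + 4) = -5 - 2*5 = -5 - 10 = -15)
M(j) = -5*j - 5*j² (M(j) = -5*(j + j*j) = -5*(j + j²) = -5*j - 5*j²)
F = -48 (F = (3 - 15)*4 = -12*4 = -48)
v(m, X) = X (v(m, X) = X - 48*0 = X + 0 = X)
(910 + v(M(2), -15))² = (910 - 15)² = 895² = 801025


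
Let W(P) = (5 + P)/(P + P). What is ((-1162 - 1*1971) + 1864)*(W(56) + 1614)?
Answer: -229472001/112 ≈ -2.0489e+6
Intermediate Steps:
W(P) = (5 + P)/(2*P) (W(P) = (5 + P)/((2*P)) = (5 + P)*(1/(2*P)) = (5 + P)/(2*P))
((-1162 - 1*1971) + 1864)*(W(56) + 1614) = ((-1162 - 1*1971) + 1864)*((1/2)*(5 + 56)/56 + 1614) = ((-1162 - 1971) + 1864)*((1/2)*(1/56)*61 + 1614) = (-3133 + 1864)*(61/112 + 1614) = -1269*180829/112 = -229472001/112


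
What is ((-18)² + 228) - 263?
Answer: 289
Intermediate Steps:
((-18)² + 228) - 263 = (324 + 228) - 263 = 552 - 263 = 289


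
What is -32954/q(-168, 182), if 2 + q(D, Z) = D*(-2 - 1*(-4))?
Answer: 16477/169 ≈ 97.497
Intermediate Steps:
q(D, Z) = -2 + 2*D (q(D, Z) = -2 + D*(-2 - 1*(-4)) = -2 + D*(-2 + 4) = -2 + D*2 = -2 + 2*D)
-32954/q(-168, 182) = -32954/(-2 + 2*(-168)) = -32954/(-2 - 336) = -32954/(-338) = -32954*(-1/338) = 16477/169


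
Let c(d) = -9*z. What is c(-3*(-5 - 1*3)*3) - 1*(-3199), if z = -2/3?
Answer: 3205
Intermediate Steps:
z = -⅔ (z = -2*⅓ = -⅔ ≈ -0.66667)
c(d) = 6 (c(d) = -9*(-⅔) = 6)
c(-3*(-5 - 1*3)*3) - 1*(-3199) = 6 - 1*(-3199) = 6 + 3199 = 3205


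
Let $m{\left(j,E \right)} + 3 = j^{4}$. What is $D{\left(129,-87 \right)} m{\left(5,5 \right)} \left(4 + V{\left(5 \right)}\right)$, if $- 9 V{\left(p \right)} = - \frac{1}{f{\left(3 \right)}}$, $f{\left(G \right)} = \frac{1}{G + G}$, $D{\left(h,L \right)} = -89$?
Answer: $- \frac{775012}{3} \approx -2.5834 \cdot 10^{5}$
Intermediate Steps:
$m{\left(j,E \right)} = -3 + j^{4}$
$f{\left(G \right)} = \frac{1}{2 G}$
$V{\left(p \right)} = \frac{2}{3}$ ($V{\left(p \right)} = - \frac{\left(-1\right) \frac{1}{\frac{1}{2} \cdot \frac{1}{3}}}{9} = - \frac{\left(-1\right) \frac{1}{\frac{1}{6}}}{9} = - \frac{\left(-1\right) 6}{9} = \left(- \frac{1}{9}\right) \left(-6\right) = \frac{2}{3}$)
$D{\left(129,-87 \right)} m{\left(5,5 \right)} \left(4 + V{\left(5 \right)}\right) = - 89 \left(-3 + 5^{4}\right) \left(4 + \frac{2}{3}\right) = - 89 \left(-3 + 625\right) \frac{14}{3} = - 89 \cdot 622 \cdot \frac{14}{3} = \left(-89\right) \frac{8708}{3} = - \frac{775012}{3}$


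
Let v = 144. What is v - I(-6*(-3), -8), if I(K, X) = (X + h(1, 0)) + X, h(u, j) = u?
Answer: 159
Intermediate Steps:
I(K, X) = 1 + 2*X (I(K, X) = (X + 1) + X = (1 + X) + X = 1 + 2*X)
v - I(-6*(-3), -8) = 144 - (1 + 2*(-8)) = 144 - (1 - 16) = 144 - 1*(-15) = 144 + 15 = 159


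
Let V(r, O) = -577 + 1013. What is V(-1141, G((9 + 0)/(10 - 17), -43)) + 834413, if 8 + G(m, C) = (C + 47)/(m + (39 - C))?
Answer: 834849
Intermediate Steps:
G(m, C) = -8 + (47 + C)/(39 + m - C) (G(m, C) = -8 + (C + 47)/(m + (39 - C)) = -8 + (47 + C)/(39 + m - C))
V(r, O) = 436
V(-1141, G((9 + 0)/(10 - 17), -43)) + 834413 = 436 + 834413 = 834849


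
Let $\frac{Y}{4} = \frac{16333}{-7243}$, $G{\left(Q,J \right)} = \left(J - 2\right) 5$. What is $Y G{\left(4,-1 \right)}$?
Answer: $\frac{979980}{7243} \approx 135.3$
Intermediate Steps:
$G{\left(Q,J \right)} = -10 + 5 J$ ($G{\left(Q,J \right)} = \left(-2 + J\right) 5 = -10 + 5 J$)
$Y = - \frac{65332}{7243}$ ($Y = 4 \frac{16333}{-7243} = 4 \cdot 16333 \left(- \frac{1}{7243}\right) = 4 \left(- \frac{16333}{7243}\right) = - \frac{65332}{7243} \approx -9.02$)
$Y G{\left(4,-1 \right)} = - \frac{65332 \left(-10 + 5 \left(-1\right)\right)}{7243} = - \frac{65332 \left(-10 - 5\right)}{7243} = \left(- \frac{65332}{7243}\right) \left(-15\right) = \frac{979980}{7243}$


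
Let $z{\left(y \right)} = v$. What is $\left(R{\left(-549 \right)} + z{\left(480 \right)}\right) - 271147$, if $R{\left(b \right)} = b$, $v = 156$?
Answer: $-271540$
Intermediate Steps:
$z{\left(y \right)} = 156$
$\left(R{\left(-549 \right)} + z{\left(480 \right)}\right) - 271147 = \left(-549 + 156\right) - 271147 = -393 - 271147 = -271540$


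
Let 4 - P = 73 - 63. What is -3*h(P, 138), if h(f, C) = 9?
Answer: -27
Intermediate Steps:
P = -6 (P = 4 - (73 - 63) = 4 - 1*10 = 4 - 10 = -6)
-3*h(P, 138) = -3*9 = -27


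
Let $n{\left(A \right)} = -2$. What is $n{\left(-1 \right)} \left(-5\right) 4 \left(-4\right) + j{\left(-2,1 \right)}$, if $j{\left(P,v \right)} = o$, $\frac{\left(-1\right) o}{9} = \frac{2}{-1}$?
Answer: $-142$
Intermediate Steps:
$o = 18$ ($o = - 9 \frac{2}{-1} = - 9 \cdot 2 \left(-1\right) = \left(-9\right) \left(-2\right) = 18$)
$j{\left(P,v \right)} = 18$
$n{\left(-1 \right)} \left(-5\right) 4 \left(-4\right) + j{\left(-2,1 \right)} = - 2 \left(-5\right) 4 \left(-4\right) + 18 = - 2 \left(\left(-20\right) \left(-4\right)\right) + 18 = \left(-2\right) 80 + 18 = -160 + 18 = -142$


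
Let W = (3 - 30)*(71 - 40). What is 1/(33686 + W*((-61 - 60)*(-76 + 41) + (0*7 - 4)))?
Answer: -1/3507661 ≈ -2.8509e-7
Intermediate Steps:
W = -837 (W = -27*31 = -837)
1/(33686 + W*((-61 - 60)*(-76 + 41) + (0*7 - 4))) = 1/(33686 - 837*((-61 - 60)*(-76 + 41) + (0*7 - 4))) = 1/(33686 - 837*(-121*(-35) + (0 - 4))) = 1/(33686 - 837*(4235 - 4)) = 1/(33686 - 837*4231) = 1/(33686 - 3541347) = 1/(-3507661) = -1/3507661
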